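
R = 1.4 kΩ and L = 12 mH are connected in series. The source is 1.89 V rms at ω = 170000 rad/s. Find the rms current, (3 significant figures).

764 μA

X_L = ωL = 2040 Ω
Z = 1400 + j2040 Ω
|Z| = √(1400² + 2040²) = 2470 Ω
I = V/|Z| = 1.89/2470 = 764 μA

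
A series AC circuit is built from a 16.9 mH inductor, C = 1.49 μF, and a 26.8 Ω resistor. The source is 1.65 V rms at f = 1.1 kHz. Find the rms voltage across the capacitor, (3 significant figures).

ω = 2πf = 6912 rad/s
X_L = ωL = 117 Ω
X_C = 1/(ωC) = 97.1 Ω
Net reactance X = X_L − X_C = 19.7 Ω
Z = 26.8 + j19.7 Ω
|Z| = √(26.8² + 19.7²) = 33.3 Ω
I = V/|Z| = 49.6 mA
V_C = I·|Z_C| = 0.0496 × 97.1 = 4.82 V

4.82 V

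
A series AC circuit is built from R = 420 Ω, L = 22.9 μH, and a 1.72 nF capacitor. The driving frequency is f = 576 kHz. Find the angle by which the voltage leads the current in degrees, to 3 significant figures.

-10.5°

ω = 2πf = 3.619e+06 rad/s
X_L = ωL = 82.9 Ω
X_C = 1/(ωC) = 161 Ω
Net reactance X = X_L − X_C = -77.8 Ω
Z = 420 − j77.8 Ω
|Z| = √(420² + 77.8²) = 427 Ω
∠Z = arctan(-77.8/420) = -10.5°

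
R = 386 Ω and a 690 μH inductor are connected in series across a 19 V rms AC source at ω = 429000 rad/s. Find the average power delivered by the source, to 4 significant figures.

X_L = ωL = 296.0 Ω
Z = 386.0 + j296.0 Ω
|Z| = √(386.0² + 296.0²) = 486.4 Ω
∠Z = arctan(296.0/386.0) = 37.48°
I = V/|Z| = 39.06 mA
P = VI cos φ = 19 × 0.03906 × cos(37.48°) = 588.9 mW

588.9 mW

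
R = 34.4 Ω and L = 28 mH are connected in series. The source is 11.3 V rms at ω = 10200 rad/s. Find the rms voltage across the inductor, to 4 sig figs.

11.22 V

X_L = ωL = 285.6 Ω
Z = 34.40 + j285.6 Ω
|Z| = √(34.40² + 285.6²) = 287.7 Ω
I = V/|Z| = 39.28 mA
V_L = I·|Z_L| = 0.03928 × 285.6 = 11.22 V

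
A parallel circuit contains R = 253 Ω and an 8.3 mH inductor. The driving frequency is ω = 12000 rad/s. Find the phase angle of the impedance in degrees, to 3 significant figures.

X_L = ωL = 99.6 Ω
Parallel: admittances add. Y = 1/R + 1/(jωL)
Y = (0.00395 − j0.0100) S
|Y| = 0.0108 S → |Z| = 1/|Y| = 92.7 Ω, ∠Z = −∠Y = 68.5°

68.5°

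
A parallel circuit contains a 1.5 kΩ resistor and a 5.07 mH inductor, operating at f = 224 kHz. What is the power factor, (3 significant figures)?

ω = 2πf = 1.407e+06 rad/s
X_L = ωL = 7140 Ω
Parallel: admittances add. Y = 1/R + 1/(jωL)
Y = (0.000667 − j0.000140) S
|Y| = 0.000681 S → |Z| = 1/|Y| = 1470 Ω, ∠Z = −∠Y = 11.9°
cos φ = cos(11.9°) = 0.979

0.979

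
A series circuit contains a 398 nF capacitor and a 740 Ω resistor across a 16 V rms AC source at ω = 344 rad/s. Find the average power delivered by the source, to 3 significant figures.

3.51 mW

X_C = 1/(ωC) = 7300 Ω
Z = 740 − j7300 Ω
|Z| = √(740² + 7300²) = 7340 Ω
∠Z = arctan(-7300/740) = -84.2°
I = V/|Z| = 2.18 mA
P = VI cos φ = 16 × 0.00218 × cos(-84.2°) = 3.51 mW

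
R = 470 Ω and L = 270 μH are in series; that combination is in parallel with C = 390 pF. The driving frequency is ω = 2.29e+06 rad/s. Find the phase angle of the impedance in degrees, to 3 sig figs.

9.61°

X_L = ωL = 618 Ω
X_C = 1/(ωC) = 1120 Ω
Branch 1 (R+jX_L): Z₁ = 470 + j618 Ω, |Z₁| = 777 Ω
Branch 2 (−jX_C): Z₂ = −j1120 Ω
Parallel: Z = Z₁Z₂/(Z₁+Z₂), |Z| = 1270 Ω, ∠Z = 9.61°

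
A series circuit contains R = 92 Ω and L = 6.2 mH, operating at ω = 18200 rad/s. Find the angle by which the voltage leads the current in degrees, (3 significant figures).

50.8°

X_L = ωL = 113 Ω
Z = 92.0 + j113 Ω
|Z| = √(92.0² + 113²) = 146 Ω
∠Z = arctan(113/92.0) = 50.8°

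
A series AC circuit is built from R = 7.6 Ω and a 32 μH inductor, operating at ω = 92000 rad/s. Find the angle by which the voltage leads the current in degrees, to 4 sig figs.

21.17°

X_L = ωL = 2.944 Ω
Z = 7.600 + j2.944 Ω
|Z| = √(7.600² + 2.944²) = 8.150 Ω
∠Z = arctan(2.944/7.600) = 21.17°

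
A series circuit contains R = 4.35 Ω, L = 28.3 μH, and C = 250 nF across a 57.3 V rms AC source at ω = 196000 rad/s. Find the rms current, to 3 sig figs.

X_L = ωL = 5.55 Ω
X_C = 1/(ωC) = 20.4 Ω
Net reactance X = X_L − X_C = -14.9 Ω
Z = 4.35 − j14.9 Ω
|Z| = √(4.35² + 14.9²) = 15.5 Ω
I = V/|Z| = 57.3/15.5 = 3.70 A

3.70 A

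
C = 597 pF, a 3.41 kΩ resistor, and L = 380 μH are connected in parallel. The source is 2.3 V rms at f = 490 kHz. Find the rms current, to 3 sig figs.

2.36 mA

ω = 2πf = 3.079e+06 rad/s
X_L = ωL = 1170 Ω
X_C = 1/(ωC) = 544 Ω
Parallel: admittances add. Y = 1/R + 1/(jωL) + jωC
Y = (0.000293 + j0.000983) S
|Y| = 0.00103 S → |Z| = 1/|Y| = 975 Ω, ∠Z = −∠Y = -73.4°
I = V/|Z| = 2.3/975 = 2.36 mA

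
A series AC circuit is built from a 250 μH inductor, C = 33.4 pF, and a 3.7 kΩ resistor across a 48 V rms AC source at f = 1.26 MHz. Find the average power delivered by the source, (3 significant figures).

503 mW

ω = 2πf = 7.917e+06 rad/s
X_L = ωL = 1980 Ω
X_C = 1/(ωC) = 3780 Ω
Net reactance X = X_L − X_C = -1800 Ω
Z = 3700 − j1800 Ω
|Z| = √(3700² + 1800²) = 4120 Ω
∠Z = arctan(-1800/3700) = -26.0°
I = V/|Z| = 11.7 mA
P = VI cos φ = 48 × 0.0117 × cos(-26.0°) = 503 mW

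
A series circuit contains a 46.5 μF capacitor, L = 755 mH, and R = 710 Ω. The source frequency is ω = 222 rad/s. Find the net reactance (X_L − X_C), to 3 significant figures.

X_L = ωL = 168 Ω
X_C = 1/(ωC) = 96.9 Ω
X = 168 − 96.9 = 70.7 Ω

70.7 Ω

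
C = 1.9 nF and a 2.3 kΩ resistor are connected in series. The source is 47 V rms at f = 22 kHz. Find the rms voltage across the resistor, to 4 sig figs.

24.30 V

ω = 2πf = 138200 rad/s
X_C = 1/(ωC) = 3808 Ω
Z = 2300 − j3808 Ω
|Z| = √(2300² + 3808²) = 4448 Ω
I = V/|Z| = 10.57 mA
V_R = I·|Z_R| = 0.01057 × 2300 = 24.30 V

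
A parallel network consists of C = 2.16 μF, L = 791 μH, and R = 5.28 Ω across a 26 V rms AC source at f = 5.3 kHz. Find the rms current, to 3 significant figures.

ω = 2πf = 33300 rad/s
X_L = ωL = 26.3 Ω
X_C = 1/(ωC) = 13.9 Ω
Parallel: admittances add. Y = 1/R + 1/(jωL) + jωC
Y = (0.189 + j0.0340) S
|Y| = 0.192 S → |Z| = 1/|Y| = 5.20 Ω, ∠Z = −∠Y = -10.2°
I = V/|Z| = 26/5.20 = 5.00 A

5.00 A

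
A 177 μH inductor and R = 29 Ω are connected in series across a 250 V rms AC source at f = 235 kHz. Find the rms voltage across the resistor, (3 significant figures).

27.6 V

ω = 2πf = 1.477e+06 rad/s
X_L = ωL = 261 Ω
Z = 29.0 + j261 Ω
|Z| = √(29.0² + 261²) = 263 Ω
I = V/|Z| = 951 mA
V_R = I·|Z_R| = 0.951 × 29.0 = 27.6 V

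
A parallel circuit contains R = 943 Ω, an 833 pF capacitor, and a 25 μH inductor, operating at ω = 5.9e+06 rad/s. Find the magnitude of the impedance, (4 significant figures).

466.1 Ω

X_L = ωL = 147.5 Ω
X_C = 1/(ωC) = 203.5 Ω
Parallel: admittances add. Y = 1/R + 1/(jωL) + jωC
Y = (0.001060 − j0.001865) S
|Y| = 0.002145 S → |Z| = 1/|Y| = 466.1 Ω, ∠Z = −∠Y = 60.38°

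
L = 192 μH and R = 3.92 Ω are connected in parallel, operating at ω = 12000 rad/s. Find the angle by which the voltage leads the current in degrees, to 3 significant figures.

59.6°

X_L = ωL = 2.30 Ω
Parallel: admittances add. Y = 1/R + 1/(jωL)
Y = (0.255 − j0.434) S
|Y| = 0.503 S → |Z| = 1/|Y| = 1.99 Ω, ∠Z = −∠Y = 59.6°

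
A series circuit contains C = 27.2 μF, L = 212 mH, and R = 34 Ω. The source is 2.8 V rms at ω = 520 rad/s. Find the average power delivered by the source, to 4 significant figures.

X_L = ωL = 110.2 Ω
X_C = 1/(ωC) = 70.70 Ω
Net reactance X = X_L − X_C = 39.54 Ω
Z = 34.00 + j39.54 Ω
|Z| = √(34.00² + 39.54²) = 52.15 Ω
∠Z = arctan(39.54/34.00) = 49.31°
I = V/|Z| = 53.69 mA
P = VI cos φ = 2.8 × 0.05369 × cos(49.31°) = 98.03 mW

98.03 mW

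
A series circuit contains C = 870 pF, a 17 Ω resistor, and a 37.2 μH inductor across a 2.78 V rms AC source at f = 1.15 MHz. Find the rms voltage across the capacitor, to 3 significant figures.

ω = 2πf = 7.226e+06 rad/s
X_L = ωL = 269 Ω
X_C = 1/(ωC) = 159 Ω
Net reactance X = X_L − X_C = 110 Ω
Z = 17.0 + j110 Ω
|Z| = √(17.0² + 110²) = 111 Ω
I = V/|Z| = 25.0 mA
V_C = I·|Z_C| = 0.0250 × 159 = 3.98 V

3.98 V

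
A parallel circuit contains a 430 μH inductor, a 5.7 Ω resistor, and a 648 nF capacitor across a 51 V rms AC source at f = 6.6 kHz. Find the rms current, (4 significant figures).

ω = 2πf = 41470 rad/s
X_L = ωL = 17.83 Ω
X_C = 1/(ωC) = 37.21 Ω
Parallel: admittances add. Y = 1/R + 1/(jωL) + jωC
Y = (0.1754 − j0.02921) S
|Y| = 0.1779 S → |Z| = 1/|Y| = 5.623 Ω, ∠Z = −∠Y = 9.452°
I = V/|Z| = 51/5.623 = 9.071 A

9.071 A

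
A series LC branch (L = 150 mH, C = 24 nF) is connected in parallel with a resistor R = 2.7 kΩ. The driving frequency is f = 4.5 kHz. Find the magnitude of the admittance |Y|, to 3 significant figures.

ω = 2πf = 28270 rad/s
X_L = ωL = 4240 Ω
X_C = 1/(ωC) = 1470 Ω
Branch 1: Z₁ = R = 2700 Ω
Branch 2 (series LC): Z₂ = j(X_L − X_C) = j2770 Ω
Parallel: Z = Z₁Z₂/(Z₁+Z₂), |Z| = 1930 Ω, ∠Z = 44.3°
|Y| = 1/|Z| = 517 μS

517 μS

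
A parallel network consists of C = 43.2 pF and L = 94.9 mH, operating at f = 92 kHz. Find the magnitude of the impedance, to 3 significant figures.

148000 Ω

ω = 2πf = 578100 rad/s
X_L = ωL = 54900 Ω
X_C = 1/(ωC) = 40000 Ω
Parallel: admittances add. Y = 1/(jωL) + jωC
Y = (0 + j6.74e-06) S
|Y| = 6.74e-06 S → |Z| = 1/|Y| = 148000 Ω, ∠Z = −∠Y = -90.0°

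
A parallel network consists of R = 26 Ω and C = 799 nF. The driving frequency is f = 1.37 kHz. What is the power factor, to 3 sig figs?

ω = 2πf = 8608 rad/s
X_C = 1/(ωC) = 145 Ω
Parallel: admittances add. Y = 1/R + jωC
Y = (0.0385 + j0.00688) S
|Y| = 0.0391 S → |Z| = 1/|Y| = 25.6 Ω, ∠Z = −∠Y = -10.1°
cos φ = cos(-10.1°) = 0.984

0.984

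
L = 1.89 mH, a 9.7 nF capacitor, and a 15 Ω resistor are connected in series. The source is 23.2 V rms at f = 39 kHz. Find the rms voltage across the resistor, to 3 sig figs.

7.73 V

ω = 2πf = 245000 rad/s
X_L = ωL = 463 Ω
X_C = 1/(ωC) = 421 Ω
Net reactance X = X_L − X_C = 42.4 Ω
Z = 15.0 + j42.4 Ω
|Z| = √(15.0² + 42.4²) = 45.0 Ω
I = V/|Z| = 516 mA
V_R = I·|Z_R| = 0.516 × 15.0 = 7.73 V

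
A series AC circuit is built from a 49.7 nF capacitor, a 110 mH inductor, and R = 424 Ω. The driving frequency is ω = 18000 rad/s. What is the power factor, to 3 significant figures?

0.441

X_L = ωL = 1980 Ω
X_C = 1/(ωC) = 1120 Ω
Net reactance X = X_L − X_C = 862 Ω
Z = 424 + j862 Ω
|Z| = √(424² + 862²) = 961 Ω
∠Z = arctan(862/424) = 63.8°
cos φ = cos(63.8°) = 0.441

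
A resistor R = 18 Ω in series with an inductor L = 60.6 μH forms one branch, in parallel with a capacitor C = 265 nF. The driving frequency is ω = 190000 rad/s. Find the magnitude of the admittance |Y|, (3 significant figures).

X_L = ωL = 11.5 Ω
X_C = 1/(ωC) = 19.9 Ω
Branch 1 (R+jX_L): Z₁ = 18.0 + j11.5 Ω, |Z₁| = 21.4 Ω
Branch 2 (−jX_C): Z₂ = −j19.9 Ω
Parallel: Z = Z₁Z₂/(Z₁+Z₂), |Z| = 21.4 Ω, ∠Z = -32.5°
|Y| = 1/|Z| = 46.8 mS

46.8 mS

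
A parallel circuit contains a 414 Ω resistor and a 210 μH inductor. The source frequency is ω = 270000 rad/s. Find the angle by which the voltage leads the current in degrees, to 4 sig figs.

X_L = ωL = 56.70 Ω
Parallel: admittances add. Y = 1/R + 1/(jωL)
Y = (0.002415 − j0.01764) S
|Y| = 0.01780 S → |Z| = 1/|Y| = 56.18 Ω, ∠Z = −∠Y = 82.20°

82.20°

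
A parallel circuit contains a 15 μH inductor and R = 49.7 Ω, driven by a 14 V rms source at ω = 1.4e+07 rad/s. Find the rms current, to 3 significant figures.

289 mA

X_L = ωL = 210 Ω
Parallel: admittances add. Y = 1/R + 1/(jωL)
Y = (0.0201 − j0.00476) S
|Y| = 0.0207 S → |Z| = 1/|Y| = 48.4 Ω, ∠Z = −∠Y = 13.3°
I = V/|Z| = 14/48.4 = 289 mA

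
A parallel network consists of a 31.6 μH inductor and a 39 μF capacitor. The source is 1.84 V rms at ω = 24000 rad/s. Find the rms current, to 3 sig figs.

X_L = ωL = 0.758 Ω
X_C = 1/(ωC) = 1.07 Ω
Parallel: admittances add. Y = 1/(jωL) + jωC
Y = (0 − j0.383) S
|Y| = 0.383 S → |Z| = 1/|Y| = 2.61 Ω, ∠Z = −∠Y = 90.0°
I = V/|Z| = 1.84/2.61 = 704 mA

704 mA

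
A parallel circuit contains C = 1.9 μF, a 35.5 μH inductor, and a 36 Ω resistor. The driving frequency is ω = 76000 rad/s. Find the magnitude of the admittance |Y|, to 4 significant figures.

227.9 mS

X_L = ωL = 2.698 Ω
X_C = 1/(ωC) = 6.925 Ω
Parallel: admittances add. Y = 1/R + 1/(jωL) + jωC
Y = (0.02778 − j0.2262) S
|Y| = 0.2279 S → |Z| = 1/|Y| = 4.387 Ω, ∠Z = −∠Y = 83.00°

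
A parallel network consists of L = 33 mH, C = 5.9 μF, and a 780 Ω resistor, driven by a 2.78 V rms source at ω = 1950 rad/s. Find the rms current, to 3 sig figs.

X_L = ωL = 64.4 Ω
X_C = 1/(ωC) = 86.9 Ω
Parallel: admittances add. Y = 1/R + 1/(jωL) + jωC
Y = (0.00128 − j0.00404) S
|Y| = 0.00423 S → |Z| = 1/|Y| = 236 Ω, ∠Z = −∠Y = 72.4°
I = V/|Z| = 2.78/236 = 11.8 mA

11.8 mA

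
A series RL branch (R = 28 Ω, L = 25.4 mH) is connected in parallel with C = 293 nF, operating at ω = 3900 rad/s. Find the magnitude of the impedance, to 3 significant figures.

X_L = ωL = 99.1 Ω
X_C = 1/(ωC) = 875 Ω
Branch 1 (R+jX_L): Z₁ = 28.0 + j99.1 Ω, |Z₁| = 103 Ω
Branch 2 (−jX_C): Z₂ = −j875 Ω
Parallel: Z = Z₁Z₂/(Z₁+Z₂), |Z| = 116 Ω, ∠Z = 72.2°

116 Ω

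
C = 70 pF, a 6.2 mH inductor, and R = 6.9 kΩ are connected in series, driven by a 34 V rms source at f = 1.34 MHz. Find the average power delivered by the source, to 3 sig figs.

3.07 mW

ω = 2πf = 8.419e+06 rad/s
X_L = ωL = 52200 Ω
X_C = 1/(ωC) = 1700 Ω
Net reactance X = X_L − X_C = 50500 Ω
Z = 6900 + j50500 Ω
|Z| = √(6900² + 50500²) = 51000 Ω
∠Z = arctan(50500/6900) = 82.2°
I = V/|Z| = 667 μA
P = VI cos φ = 34 × 0.000667 × cos(82.2°) = 3.07 mW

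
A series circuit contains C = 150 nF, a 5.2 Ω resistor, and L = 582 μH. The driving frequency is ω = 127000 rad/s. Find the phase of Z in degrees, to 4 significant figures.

X_L = ωL = 73.91 Ω
X_C = 1/(ωC) = 52.49 Ω
Net reactance X = X_L − X_C = 21.42 Ω
Z = 5.200 + j21.42 Ω
|Z| = √(5.200² + 21.42²) = 22.04 Ω
∠Z = arctan(21.42/5.200) = 76.35°

76.35°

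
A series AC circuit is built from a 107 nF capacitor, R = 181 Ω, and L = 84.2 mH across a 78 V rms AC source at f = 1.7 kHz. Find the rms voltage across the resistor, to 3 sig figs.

77.3 V

ω = 2πf = 10680 rad/s
X_L = ωL = 899 Ω
X_C = 1/(ωC) = 875 Ω
Net reactance X = X_L − X_C = 24.4 Ω
Z = 181 + j24.4 Ω
|Z| = √(181² + 24.4²) = 183 Ω
I = V/|Z| = 427 mA
V_R = I·|Z_R| = 0.427 × 181 = 77.3 V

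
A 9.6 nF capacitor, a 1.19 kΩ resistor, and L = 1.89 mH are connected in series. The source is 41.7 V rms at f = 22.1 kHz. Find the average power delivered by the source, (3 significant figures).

ω = 2πf = 138900 rad/s
X_L = ωL = 262 Ω
X_C = 1/(ωC) = 750 Ω
Net reactance X = X_L − X_C = -488 Ω
Z = 1190 − j488 Ω
|Z| = √(1190² + 488²) = 1290 Ω
∠Z = arctan(-488/1190) = -22.3°
I = V/|Z| = 32.4 mA
P = VI cos φ = 41.7 × 0.0324 × cos(-22.3°) = 1.25 W

1.25 W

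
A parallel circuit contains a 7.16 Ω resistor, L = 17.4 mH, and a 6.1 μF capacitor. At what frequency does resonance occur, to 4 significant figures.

ω₀ = 1/√(LC) = 1/√(0.0174 × 6.1e-06) = 3069 rad/s
f₀ = ω₀/(2π) = 488.5 Hz

488.5 Hz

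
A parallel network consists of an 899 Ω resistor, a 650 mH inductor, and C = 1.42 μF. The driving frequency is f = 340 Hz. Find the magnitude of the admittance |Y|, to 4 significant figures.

2.567 mS

ω = 2πf = 2136 rad/s
X_L = ωL = 1389 Ω
X_C = 1/(ωC) = 329.6 Ω
Parallel: admittances add. Y = 1/R + 1/(jωL) + jωC
Y = (0.001112 + j0.002313) S
|Y| = 0.002567 S → |Z| = 1/|Y| = 389.6 Ω, ∠Z = −∠Y = -64.32°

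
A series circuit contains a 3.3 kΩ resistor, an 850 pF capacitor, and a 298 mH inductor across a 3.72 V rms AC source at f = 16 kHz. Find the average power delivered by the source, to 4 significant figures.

132.7 μW

ω = 2πf = 100500 rad/s
X_L = ωL = 29960 Ω
X_C = 1/(ωC) = 11700 Ω
Net reactance X = X_L − X_C = 18260 Ω
Z = 3300 + j18260 Ω
|Z| = √(3300² + 18260²) = 18550 Ω
∠Z = arctan(18260/3300) = 79.75°
I = V/|Z| = 200.5 μA
P = VI cos φ = 3.72 × 0.0002005 × cos(79.75°) = 132.7 μW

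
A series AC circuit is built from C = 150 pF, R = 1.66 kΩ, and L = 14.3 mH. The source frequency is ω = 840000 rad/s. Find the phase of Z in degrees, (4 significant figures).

67.84°

X_L = ωL = 12010 Ω
X_C = 1/(ωC) = 7937 Ω
Net reactance X = X_L − X_C = 4075 Ω
Z = 1660 + j4075 Ω
|Z| = √(1660² + 4075²) = 4401 Ω
∠Z = arctan(4075/1660) = 67.84°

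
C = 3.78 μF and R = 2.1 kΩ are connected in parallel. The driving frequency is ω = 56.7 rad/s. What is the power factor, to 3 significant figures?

X_C = 1/(ωC) = 4670 Ω
Parallel: admittances add. Y = 1/R + jωC
Y = (0.000476 + j0.000214) S
|Y| = 0.000522 S → |Z| = 1/|Y| = 1910 Ω, ∠Z = −∠Y = -24.2°
cos φ = cos(-24.2°) = 0.912

0.912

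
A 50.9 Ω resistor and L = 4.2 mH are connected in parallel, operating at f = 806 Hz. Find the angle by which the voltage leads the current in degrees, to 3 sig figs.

67.3°

ω = 2πf = 5064 rad/s
X_L = ωL = 21.3 Ω
Parallel: admittances add. Y = 1/R + 1/(jωL)
Y = (0.0196 − j0.0470) S
|Y| = 0.0510 S → |Z| = 1/|Y| = 19.6 Ω, ∠Z = −∠Y = 67.3°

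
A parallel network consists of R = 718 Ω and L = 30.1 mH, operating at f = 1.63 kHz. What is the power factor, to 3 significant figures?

0.395

ω = 2πf = 10240 rad/s
X_L = ωL = 308 Ω
Parallel: admittances add. Y = 1/R + 1/(jωL)
Y = (0.00139 − j0.00324) S
|Y| = 0.00353 S → |Z| = 1/|Y| = 283 Ω, ∠Z = −∠Y = 66.8°
cos φ = cos(66.8°) = 0.395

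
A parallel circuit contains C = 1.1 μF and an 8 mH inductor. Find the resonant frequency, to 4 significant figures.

1.697 kHz

ω₀ = 1/√(LC) = 1/√(0.008 × 1.1e-06) = 10660 rad/s
f₀ = ω₀/(2π) = 1.697 kHz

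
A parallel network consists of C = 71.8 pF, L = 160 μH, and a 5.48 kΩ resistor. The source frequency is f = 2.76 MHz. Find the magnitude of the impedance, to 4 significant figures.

ω = 2πf = 1.734e+07 rad/s
X_L = ωL = 2775 Ω
X_C = 1/(ωC) = 803.1 Ω
Parallel: admittances add. Y = 1/R + 1/(jωL) + jωC
Y = (0.0001825 + j0.0008847) S
|Y| = 0.0009033 S → |Z| = 1/|Y| = 1107 Ω, ∠Z = −∠Y = -78.35°

1107 Ω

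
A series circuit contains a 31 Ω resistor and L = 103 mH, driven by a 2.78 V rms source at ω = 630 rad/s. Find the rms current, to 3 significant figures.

X_L = ωL = 64.9 Ω
Z = 31.0 + j64.9 Ω
|Z| = √(31.0² + 64.9²) = 71.9 Ω
I = V/|Z| = 2.78/71.9 = 38.7 mA

38.7 mA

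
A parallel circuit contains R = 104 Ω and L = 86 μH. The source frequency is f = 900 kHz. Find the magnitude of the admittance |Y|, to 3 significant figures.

ω = 2πf = 5.655e+06 rad/s
X_L = ωL = 486 Ω
Parallel: admittances add. Y = 1/R + 1/(jωL)
Y = (0.00962 − j0.00206) S
|Y| = 0.00983 S → |Z| = 1/|Y| = 102 Ω, ∠Z = −∠Y = 12.1°

9.83 mS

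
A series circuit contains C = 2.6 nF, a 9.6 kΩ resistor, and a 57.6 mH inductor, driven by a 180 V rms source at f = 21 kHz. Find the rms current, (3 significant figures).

ω = 2πf = 131900 rad/s
X_L = ωL = 7600 Ω
X_C = 1/(ωC) = 2910 Ω
Net reactance X = X_L − X_C = 4690 Ω
Z = 9600 + j4690 Ω
|Z| = √(9600² + 4690²) = 10700 Ω
I = V/|Z| = 180/10700 = 16.9 mA

16.9 mA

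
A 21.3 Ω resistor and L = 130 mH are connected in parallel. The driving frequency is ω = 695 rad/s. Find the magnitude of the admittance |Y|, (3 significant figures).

X_L = ωL = 90.4 Ω
Parallel: admittances add. Y = 1/R + 1/(jωL)
Y = (0.0469 − j0.0111) S
|Y| = 0.0482 S → |Z| = 1/|Y| = 20.7 Ω, ∠Z = −∠Y = 13.3°

48.2 mS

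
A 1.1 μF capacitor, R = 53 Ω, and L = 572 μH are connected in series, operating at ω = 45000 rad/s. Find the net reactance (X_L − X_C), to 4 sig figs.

X_L = ωL = 25.74 Ω
X_C = 1/(ωC) = 20.20 Ω
X = 25.74 − 20.20 = 5.538 Ω

5.538 Ω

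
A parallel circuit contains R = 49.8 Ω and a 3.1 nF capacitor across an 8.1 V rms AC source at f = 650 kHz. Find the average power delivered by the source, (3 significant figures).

ω = 2πf = 4.084e+06 rad/s
X_C = 1/(ωC) = 79.0 Ω
Parallel: admittances add. Y = 1/R + jωC
Y = (0.0201 + j0.0127) S
|Y| = 0.0237 S → |Z| = 1/|Y| = 42.1 Ω, ∠Z = −∠Y = -32.2°
I = V/|Z| = 192 mA
P = VI cos φ = 8.1 × 0.192 × cos(-32.2°) = 1.32 W

1.32 W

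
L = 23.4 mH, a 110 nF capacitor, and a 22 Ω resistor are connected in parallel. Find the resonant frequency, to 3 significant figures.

ω₀ = 1/√(LC) = 1/√(0.0234 × 1.1e-07) = 19710 rad/s
f₀ = ω₀/(2π) = 3.14 kHz

3.14 kHz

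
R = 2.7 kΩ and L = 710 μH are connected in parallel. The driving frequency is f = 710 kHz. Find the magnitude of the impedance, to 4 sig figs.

ω = 2πf = 4.461e+06 rad/s
X_L = ωL = 3167 Ω
Parallel: admittances add. Y = 1/R + 1/(jωL)
Y = (0.0003704 − j0.0003157) S
|Y| = 0.0004867 S → |Z| = 1/|Y| = 2055 Ω, ∠Z = −∠Y = 40.45°

2055 Ω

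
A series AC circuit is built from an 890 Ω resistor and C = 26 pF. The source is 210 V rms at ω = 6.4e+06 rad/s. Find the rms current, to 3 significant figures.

34.6 mA

X_C = 1/(ωC) = 6010 Ω
Z = 890 − j6010 Ω
|Z| = √(890² + 6010²) = 6080 Ω
I = V/|Z| = 210/6080 = 34.6 mA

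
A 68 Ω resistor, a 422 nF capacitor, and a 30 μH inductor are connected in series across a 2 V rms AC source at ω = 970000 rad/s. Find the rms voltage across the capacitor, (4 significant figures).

0.06690 V

X_L = ωL = 29.10 Ω
X_C = 1/(ωC) = 2.443 Ω
Net reactance X = X_L − X_C = 26.66 Ω
Z = 68.00 + j26.66 Ω
|Z| = √(68.00² + 26.66²) = 73.04 Ω
I = V/|Z| = 27.38 mA
V_C = I·|Z_C| = 0.02738 × 2.443 = 0.06690 V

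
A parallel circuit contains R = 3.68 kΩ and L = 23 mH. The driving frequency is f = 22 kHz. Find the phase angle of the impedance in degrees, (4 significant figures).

49.18°

ω = 2πf = 138200 rad/s
X_L = ωL = 3179 Ω
Parallel: admittances add. Y = 1/R + 1/(jωL)
Y = (0.0002717 − j0.0003145) S
|Y| = 0.0004157 S → |Z| = 1/|Y| = 2406 Ω, ∠Z = −∠Y = 49.18°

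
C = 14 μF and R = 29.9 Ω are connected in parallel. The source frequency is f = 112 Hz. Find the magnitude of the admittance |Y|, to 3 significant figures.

34.9 mS

ω = 2πf = 703.7 rad/s
X_C = 1/(ωC) = 102 Ω
Parallel: admittances add. Y = 1/R + jωC
Y = (0.0334 + j0.00985) S
|Y| = 0.0349 S → |Z| = 1/|Y| = 28.7 Ω, ∠Z = −∠Y = -16.4°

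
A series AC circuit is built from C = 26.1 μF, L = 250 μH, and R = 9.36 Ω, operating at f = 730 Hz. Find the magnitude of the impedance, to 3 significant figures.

ω = 2πf = 4587 rad/s
X_L = ωL = 1.15 Ω
X_C = 1/(ωC) = 8.35 Ω
Net reactance X = X_L − X_C = -7.21 Ω
Z = 9.36 − j7.21 Ω
|Z| = √(9.36² + 7.21²) = 11.8 Ω

11.8 Ω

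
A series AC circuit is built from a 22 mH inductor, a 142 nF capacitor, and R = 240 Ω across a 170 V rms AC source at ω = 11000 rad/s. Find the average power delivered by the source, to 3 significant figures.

32.1 W

X_L = ωL = 242 Ω
X_C = 1/(ωC) = 640 Ω
Net reactance X = X_L − X_C = -398 Ω
Z = 240 − j398 Ω
|Z| = √(240² + 398²) = 465 Ω
∠Z = arctan(-398/240) = -58.9°
I = V/|Z| = 366 mA
P = VI cos φ = 170 × 0.366 × cos(-58.9°) = 32.1 W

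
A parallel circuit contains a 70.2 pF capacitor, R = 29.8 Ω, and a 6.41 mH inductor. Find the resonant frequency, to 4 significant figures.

ω₀ = 1/√(LC) = 1/√(0.00641 × 7.02e-11) = 1.491e+06 rad/s
f₀ = ω₀/(2π) = 237.3 kHz

237.3 kHz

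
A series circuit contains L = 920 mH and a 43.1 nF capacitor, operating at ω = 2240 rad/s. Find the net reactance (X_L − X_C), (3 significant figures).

X_L = ωL = 2060 Ω
X_C = 1/(ωC) = 10400 Ω
X = 2060 − 10400 = -8300 Ω

-8300 Ω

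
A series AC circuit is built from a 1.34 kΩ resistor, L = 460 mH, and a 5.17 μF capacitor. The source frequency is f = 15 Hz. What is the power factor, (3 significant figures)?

ω = 2πf = 94.25 rad/s
X_L = ωL = 43.4 Ω
X_C = 1/(ωC) = 2050 Ω
Net reactance X = X_L − X_C = -2010 Ω
Z = 1340 − j2010 Ω
|Z| = √(1340² + 2010²) = 2410 Ω
∠Z = arctan(-2010/1340) = -56.3°
cos φ = cos(-56.3°) = 0.555

0.555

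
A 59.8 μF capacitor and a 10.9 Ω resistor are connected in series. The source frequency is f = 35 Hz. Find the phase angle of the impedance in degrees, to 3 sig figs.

ω = 2πf = 219.9 rad/s
X_C = 1/(ωC) = 76.0 Ω
Z = 10.9 − j76.0 Ω
|Z| = √(10.9² + 76.0²) = 76.8 Ω
∠Z = arctan(-76.0/10.9) = -81.8°

-81.8°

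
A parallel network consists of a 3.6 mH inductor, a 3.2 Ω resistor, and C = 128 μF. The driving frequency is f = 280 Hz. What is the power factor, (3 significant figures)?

ω = 2πf = 1759 rad/s
X_L = ωL = 6.33 Ω
X_C = 1/(ωC) = 4.44 Ω
Parallel: admittances add. Y = 1/R + 1/(jωL) + jωC
Y = (0.312 + j0.0673) S
|Y| = 0.320 S → |Z| = 1/|Y| = 3.13 Ω, ∠Z = −∠Y = -12.2°
cos φ = cos(-12.2°) = 0.978

0.978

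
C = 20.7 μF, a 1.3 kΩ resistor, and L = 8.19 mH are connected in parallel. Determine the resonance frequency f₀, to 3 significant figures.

387 Hz

ω₀ = 1/√(LC) = 1/√(0.00819 × 2.07e-05) = 2429 rad/s
f₀ = ω₀/(2π) = 387 Hz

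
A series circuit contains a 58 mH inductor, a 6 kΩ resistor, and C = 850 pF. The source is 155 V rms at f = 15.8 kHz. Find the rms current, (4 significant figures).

ω = 2πf = 99270 rad/s
X_L = ωL = 5758 Ω
X_C = 1/(ωC) = 11850 Ω
Net reactance X = X_L − X_C = -6093 Ω
Z = 6000 − j6093 Ω
|Z| = √(6000² + 6093²) = 8551 Ω
I = V/|Z| = 155/8551 = 18.13 mA

18.13 mA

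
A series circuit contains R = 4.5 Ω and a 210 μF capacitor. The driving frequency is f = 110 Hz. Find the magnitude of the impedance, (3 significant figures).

8.23 Ω

ω = 2πf = 691.2 rad/s
X_C = 1/(ωC) = 6.89 Ω
Z = 4.50 − j6.89 Ω
|Z| = √(4.50² + 6.89²) = 8.23 Ω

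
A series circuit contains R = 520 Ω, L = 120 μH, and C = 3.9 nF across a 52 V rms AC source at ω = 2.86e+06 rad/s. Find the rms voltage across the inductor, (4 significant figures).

30.85 V

X_L = ωL = 343.2 Ω
X_C = 1/(ωC) = 89.65 Ω
Net reactance X = X_L − X_C = 253.5 Ω
Z = 520.0 + j253.5 Ω
|Z| = √(520.0² + 253.5²) = 578.5 Ω
I = V/|Z| = 89.88 mA
V_L = I·|Z_L| = 0.08988 × 343.2 = 30.85 V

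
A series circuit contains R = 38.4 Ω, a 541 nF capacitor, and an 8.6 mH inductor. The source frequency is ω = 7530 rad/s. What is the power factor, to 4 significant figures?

0.2078

X_L = ωL = 64.76 Ω
X_C = 1/(ωC) = 245.5 Ω
Net reactance X = X_L − X_C = -180.7 Ω
Z = 38.40 − j180.7 Ω
|Z| = √(38.40² + 180.7²) = 184.8 Ω
∠Z = arctan(-180.7/38.40) = -78.00°
cos φ = cos(-78.00°) = 0.2078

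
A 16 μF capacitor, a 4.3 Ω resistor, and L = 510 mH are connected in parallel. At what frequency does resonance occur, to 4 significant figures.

ω₀ = 1/√(LC) = 1/√(0.51 × 1.6e-05) = 350.1 rad/s
f₀ = ω₀/(2π) = 55.72 Hz

55.72 Hz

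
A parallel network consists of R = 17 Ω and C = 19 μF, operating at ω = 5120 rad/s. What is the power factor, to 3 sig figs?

X_C = 1/(ωC) = 10.3 Ω
Parallel: admittances add. Y = 1/R + jωC
Y = (0.0588 + j0.0973) S
|Y| = 0.114 S → |Z| = 1/|Y| = 8.80 Ω, ∠Z = −∠Y = -58.8°
cos φ = cos(-58.8°) = 0.517

0.517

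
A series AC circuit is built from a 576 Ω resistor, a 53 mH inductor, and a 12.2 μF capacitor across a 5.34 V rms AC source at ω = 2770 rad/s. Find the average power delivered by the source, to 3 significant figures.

47.5 mW

X_L = ωL = 147 Ω
X_C = 1/(ωC) = 29.6 Ω
Net reactance X = X_L − X_C = 117 Ω
Z = 576 + j117 Ω
|Z| = √(576² + 117²) = 588 Ω
∠Z = arctan(117/576) = 11.5°
I = V/|Z| = 9.08 mA
P = VI cos φ = 5.34 × 0.00908 × cos(11.5°) = 47.5 mW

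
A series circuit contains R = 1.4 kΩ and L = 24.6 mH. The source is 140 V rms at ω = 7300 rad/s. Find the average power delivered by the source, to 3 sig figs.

13.8 W

X_L = ωL = 180 Ω
Z = 1400 + j180 Ω
|Z| = √(1400² + 180²) = 1410 Ω
∠Z = arctan(180/1400) = 7.31°
I = V/|Z| = 99.2 mA
P = VI cos φ = 140 × 0.0992 × cos(7.31°) = 13.8 W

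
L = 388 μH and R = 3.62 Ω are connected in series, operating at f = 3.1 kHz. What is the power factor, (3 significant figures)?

ω = 2πf = 19480 rad/s
X_L = ωL = 7.56 Ω
Z = 3.62 + j7.56 Ω
|Z| = √(3.62² + 7.56²) = 8.38 Ω
∠Z = arctan(7.56/3.62) = 64.4°
cos φ = cos(64.4°) = 0.432

0.432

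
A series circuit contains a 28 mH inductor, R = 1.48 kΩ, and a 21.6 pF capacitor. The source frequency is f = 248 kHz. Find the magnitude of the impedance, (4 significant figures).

14000 Ω

ω = 2πf = 1.558e+06 rad/s
X_L = ωL = 43630 Ω
X_C = 1/(ωC) = 29710 Ω
Net reactance X = X_L − X_C = 13920 Ω
Z = 1480 + j13920 Ω
|Z| = √(1480² + 13920²) = 14000 Ω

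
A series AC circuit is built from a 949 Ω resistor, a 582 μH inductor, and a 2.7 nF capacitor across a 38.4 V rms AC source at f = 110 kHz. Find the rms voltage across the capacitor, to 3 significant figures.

ω = 2πf = 691200 rad/s
X_L = ωL = 402 Ω
X_C = 1/(ωC) = 536 Ω
Net reactance X = X_L − X_C = -134 Ω
Z = 949 − j134 Ω
|Z| = √(949² + 134²) = 958 Ω
I = V/|Z| = 40.1 mA
V_C = I·|Z_C| = 0.0401 × 536 = 21.5 V

21.5 V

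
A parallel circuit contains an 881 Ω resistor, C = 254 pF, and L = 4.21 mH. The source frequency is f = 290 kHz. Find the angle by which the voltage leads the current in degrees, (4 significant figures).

ω = 2πf = 1.822e+06 rad/s
X_L = ωL = 7671 Ω
X_C = 1/(ωC) = 2161 Ω
Parallel: admittances add. Y = 1/R + 1/(jωL) + jωC
Y = (0.001135 + j0.0003325) S
|Y| = 0.001183 S → |Z| = 1/|Y| = 845.5 Ω, ∠Z = −∠Y = -16.33°

-16.33°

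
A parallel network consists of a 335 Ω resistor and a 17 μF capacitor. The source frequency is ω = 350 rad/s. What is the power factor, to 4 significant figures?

0.4484

X_C = 1/(ωC) = 168.1 Ω
Parallel: admittances add. Y = 1/R + jωC
Y = (0.002985 + j0.005950) S
|Y| = 0.006657 S → |Z| = 1/|Y| = 150.2 Ω, ∠Z = −∠Y = -63.36°
cos φ = cos(-63.36°) = 0.4484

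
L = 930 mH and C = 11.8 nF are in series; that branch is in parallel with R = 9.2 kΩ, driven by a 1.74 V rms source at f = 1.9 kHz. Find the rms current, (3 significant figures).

474 μA

ω = 2πf = 11940 rad/s
X_L = ωL = 11100 Ω
X_C = 1/(ωC) = 7100 Ω
Branch 1: Z₁ = R = 9200 Ω
Branch 2 (series LC): Z₂ = j(X_L − X_C) = j4000 Ω
Parallel: Z = Z₁Z₂/(Z₁+Z₂), |Z| = 3670 Ω, ∠Z = 66.5°
I = V/|Z| = 1.74/3670 = 474 μA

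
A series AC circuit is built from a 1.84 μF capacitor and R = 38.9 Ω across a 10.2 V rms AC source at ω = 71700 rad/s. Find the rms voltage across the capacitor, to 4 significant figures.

X_C = 1/(ωC) = 7.580 Ω
Z = 38.90 − j7.580 Ω
|Z| = √(38.90² + 7.580²) = 39.63 Ω
I = V/|Z| = 257.4 mA
V_C = I·|Z_C| = 0.2574 × 7.580 = 1.951 V

1.951 V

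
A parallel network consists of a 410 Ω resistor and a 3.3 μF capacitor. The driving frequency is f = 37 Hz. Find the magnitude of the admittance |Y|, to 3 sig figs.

2.56 mS

ω = 2πf = 232.5 rad/s
X_C = 1/(ωC) = 1300 Ω
Parallel: admittances add. Y = 1/R + jωC
Y = (0.00244 + j0.000767) S
|Y| = 0.00256 S → |Z| = 1/|Y| = 391 Ω, ∠Z = −∠Y = -17.5°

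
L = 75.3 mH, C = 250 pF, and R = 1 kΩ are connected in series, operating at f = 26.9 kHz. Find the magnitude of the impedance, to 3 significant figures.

ω = 2πf = 169000 rad/s
X_L = ωL = 12700 Ω
X_C = 1/(ωC) = 23700 Ω
Net reactance X = X_L − X_C = -10900 Ω
Z = 1000 − j10900 Ω
|Z| = √(1000² + 10900²) = 11000 Ω

11000 Ω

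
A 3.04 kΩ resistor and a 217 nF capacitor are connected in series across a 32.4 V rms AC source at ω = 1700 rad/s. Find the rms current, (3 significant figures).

X_C = 1/(ωC) = 2710 Ω
Z = 3040 − j2710 Ω
|Z| = √(3040² + 2710²) = 4070 Ω
I = V/|Z| = 32.4/4070 = 7.95 mA

7.95 mA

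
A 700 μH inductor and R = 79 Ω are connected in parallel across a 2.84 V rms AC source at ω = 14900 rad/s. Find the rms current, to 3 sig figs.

275 mA

X_L = ωL = 10.4 Ω
Parallel: admittances add. Y = 1/R + 1/(jωL)
Y = (0.0127 − j0.0959) S
|Y| = 0.0967 S → |Z| = 1/|Y| = 10.3 Ω, ∠Z = −∠Y = 82.5°
I = V/|Z| = 2.84/10.3 = 275 mA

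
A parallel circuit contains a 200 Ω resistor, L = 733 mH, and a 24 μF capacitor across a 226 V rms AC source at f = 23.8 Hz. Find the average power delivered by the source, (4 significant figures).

255.4 W

ω = 2πf = 149.5 rad/s
X_L = ωL = 109.6 Ω
X_C = 1/(ωC) = 278.6 Ω
Parallel: admittances add. Y = 1/R + 1/(jωL) + jωC
Y = (0.005000 − j0.005534) S
|Y| = 0.007458 S → |Z| = 1/|Y| = 134.1 Ω, ∠Z = −∠Y = 47.90°
I = V/|Z| = 1.686 A
P = VI cos φ = 226 × 1.686 × cos(47.90°) = 255.4 W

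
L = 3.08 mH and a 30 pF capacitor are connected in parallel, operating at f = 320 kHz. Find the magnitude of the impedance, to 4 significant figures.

9885 Ω

ω = 2πf = 2.011e+06 rad/s
X_L = ωL = 6193 Ω
X_C = 1/(ωC) = 16580 Ω
Parallel: admittances add. Y = 1/(jωL) + jωC
Y = (0 − j0.0001012) S
|Y| = 0.0001012 S → |Z| = 1/|Y| = 9885 Ω, ∠Z = −∠Y = 90.00°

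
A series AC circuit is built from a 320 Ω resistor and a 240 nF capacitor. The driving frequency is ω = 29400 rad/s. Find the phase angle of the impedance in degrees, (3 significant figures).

-23.9°

X_C = 1/(ωC) = 142 Ω
Z = 320 − j142 Ω
|Z| = √(320² + 142²) = 350 Ω
∠Z = arctan(-142/320) = -23.9°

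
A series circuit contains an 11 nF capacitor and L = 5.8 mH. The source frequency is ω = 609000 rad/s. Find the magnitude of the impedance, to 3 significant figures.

X_L = ωL = 3530 Ω
X_C = 1/(ωC) = 149 Ω
Net reactance X = X_L − X_C = 3380 Ω
Z = j3380 Ω
|Z| = √(0² + 3380²) = 3380 Ω

3380 Ω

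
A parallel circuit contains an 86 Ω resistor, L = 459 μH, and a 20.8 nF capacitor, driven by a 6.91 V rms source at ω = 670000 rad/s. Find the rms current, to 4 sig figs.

109.1 mA

X_L = ωL = 307.5 Ω
X_C = 1/(ωC) = 71.76 Ω
Parallel: admittances add. Y = 1/R + 1/(jωL) + jωC
Y = (0.01163 + j0.01068) S
|Y| = 0.01579 S → |Z| = 1/|Y| = 63.33 Ω, ∠Z = −∠Y = -42.58°
I = V/|Z| = 6.91/63.33 = 109.1 mA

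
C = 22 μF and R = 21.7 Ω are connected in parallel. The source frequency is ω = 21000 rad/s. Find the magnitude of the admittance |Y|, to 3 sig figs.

464 mS

X_C = 1/(ωC) = 2.16 Ω
Parallel: admittances add. Y = 1/R + jωC
Y = (0.0461 + j0.462) S
|Y| = 0.464 S → |Z| = 1/|Y| = 2.15 Ω, ∠Z = −∠Y = -84.3°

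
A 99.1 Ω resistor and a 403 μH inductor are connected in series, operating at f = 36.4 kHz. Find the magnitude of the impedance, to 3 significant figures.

ω = 2πf = 228700 rad/s
X_L = ωL = 92.2 Ω
Z = 99.1 + j92.2 Ω
|Z| = √(99.1² + 92.2²) = 135 Ω

135 Ω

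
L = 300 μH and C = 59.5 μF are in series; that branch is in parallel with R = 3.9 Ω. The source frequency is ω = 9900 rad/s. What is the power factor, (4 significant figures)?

0.3102

X_L = ωL = 2.970 Ω
X_C = 1/(ωC) = 1.698 Ω
Branch 1: Z₁ = R = 3.900 Ω
Branch 2 (series LC): Z₂ = j(X_L − X_C) = j1.272 Ω
Parallel: Z = Z₁Z₂/(Z₁+Z₂), |Z| = 1.210 Ω, ∠Z = 71.93°
cos φ = cos(71.93°) = 0.3102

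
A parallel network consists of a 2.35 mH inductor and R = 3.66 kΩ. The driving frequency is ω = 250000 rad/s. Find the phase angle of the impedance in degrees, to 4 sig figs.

X_L = ωL = 587.5 Ω
Parallel: admittances add. Y = 1/R + 1/(jωL)
Y = (0.0002732 − j0.001702) S
|Y| = 0.001724 S → |Z| = 1/|Y| = 580.1 Ω, ∠Z = −∠Y = 80.88°

80.88°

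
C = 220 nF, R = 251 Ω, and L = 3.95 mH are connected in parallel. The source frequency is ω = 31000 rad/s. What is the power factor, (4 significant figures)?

X_L = ωL = 122.5 Ω
X_C = 1/(ωC) = 146.6 Ω
Parallel: admittances add. Y = 1/R + 1/(jωL) + jωC
Y = (0.003984 − j0.001347) S
|Y| = 0.004205 S → |Z| = 1/|Y| = 237.8 Ω, ∠Z = −∠Y = 18.68°
cos φ = cos(18.68°) = 0.9473

0.9473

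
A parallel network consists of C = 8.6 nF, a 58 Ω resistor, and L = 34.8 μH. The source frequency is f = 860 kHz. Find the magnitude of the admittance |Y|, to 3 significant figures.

44.6 mS

ω = 2πf = 5.404e+06 rad/s
X_L = ωL = 188 Ω
X_C = 1/(ωC) = 21.5 Ω
Parallel: admittances add. Y = 1/R + 1/(jωL) + jωC
Y = (0.0172 + j0.0412) S
|Y| = 0.0446 S → |Z| = 1/|Y| = 22.4 Ω, ∠Z = −∠Y = -67.3°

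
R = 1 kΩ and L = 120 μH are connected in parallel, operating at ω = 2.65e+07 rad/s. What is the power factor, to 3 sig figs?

X_L = ωL = 3180 Ω
Parallel: admittances add. Y = 1/R + 1/(jωL)
Y = (0.00100 − j0.000314) S
|Y| = 0.00105 S → |Z| = 1/|Y| = 954 Ω, ∠Z = −∠Y = 17.5°
cos φ = cos(17.5°) = 0.954

0.954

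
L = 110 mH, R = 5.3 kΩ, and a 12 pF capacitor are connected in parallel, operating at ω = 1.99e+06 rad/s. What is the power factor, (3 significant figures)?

X_L = ωL = 219000 Ω
X_C = 1/(ωC) = 41900 Ω
Parallel: admittances add. Y = 1/R + 1/(jωL) + jωC
Y = (0.000189 + j1.93e-05) S
|Y| = 0.000190 S → |Z| = 1/|Y| = 5270 Ω, ∠Z = −∠Y = -5.84°
cos φ = cos(-5.84°) = 0.995

0.995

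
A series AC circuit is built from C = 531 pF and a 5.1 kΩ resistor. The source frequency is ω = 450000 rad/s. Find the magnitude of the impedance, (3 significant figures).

6600 Ω

X_C = 1/(ωC) = 4180 Ω
Z = 5100 − j4180 Ω
|Z| = √(5100² + 4180²) = 6600 Ω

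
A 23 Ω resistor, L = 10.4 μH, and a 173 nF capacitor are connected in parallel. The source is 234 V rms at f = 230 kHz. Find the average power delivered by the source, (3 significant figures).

ω = 2πf = 1.445e+06 rad/s
X_L = ωL = 15.0 Ω
X_C = 1/(ωC) = 4.00 Ω
Parallel: admittances add. Y = 1/R + 1/(jωL) + jωC
Y = (0.0435 + j0.183) S
|Y| = 0.189 S → |Z| = 1/|Y| = 5.30 Ω, ∠Z = −∠Y = -76.7°
I = V/|Z| = 44.1 A
P = VI cos φ = 234 × 44.1 × cos(-76.7°) = 2.38 kW

2.38 kW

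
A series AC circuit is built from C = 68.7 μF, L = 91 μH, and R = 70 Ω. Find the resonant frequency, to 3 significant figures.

2.01 kHz

ω₀ = 1/√(LC) = 1/√(9.1e-05 × 6.87e-05) = 12650 rad/s
f₀ = ω₀/(2π) = 2.01 kHz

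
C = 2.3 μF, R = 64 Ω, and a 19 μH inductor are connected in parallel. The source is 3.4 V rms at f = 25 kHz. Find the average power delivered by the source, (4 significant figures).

ω = 2πf = 157100 rad/s
X_L = ωL = 2.985 Ω
X_C = 1/(ωC) = 2.768 Ω
Parallel: admittances add. Y = 1/R + 1/(jωL) + jωC
Y = (0.01562 + j0.02622) S
|Y| = 0.03052 S → |Z| = 1/|Y| = 32.76 Ω, ∠Z = −∠Y = -59.21°
I = V/|Z| = 103.8 mA
P = VI cos φ = 3.4 × 0.1038 × cos(-59.21°) = 180.6 mW

180.6 mW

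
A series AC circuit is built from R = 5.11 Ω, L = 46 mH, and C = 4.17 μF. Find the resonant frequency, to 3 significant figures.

363 Hz

ω₀ = 1/√(LC) = 1/√(0.046 × 4.17e-06) = 2283 rad/s
f₀ = ω₀/(2π) = 363 Hz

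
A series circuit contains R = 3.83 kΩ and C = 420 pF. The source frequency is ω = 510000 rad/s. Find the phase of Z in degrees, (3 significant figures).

-50.6°

X_C = 1/(ωC) = 4670 Ω
Z = 3830 − j4670 Ω
|Z| = √(3830² + 4670²) = 6040 Ω
∠Z = arctan(-4670/3830) = -50.6°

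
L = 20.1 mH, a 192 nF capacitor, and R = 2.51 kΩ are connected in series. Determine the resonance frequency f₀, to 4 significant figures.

2.562 kHz

ω₀ = 1/√(LC) = 1/√(0.0201 × 1.92e-07) = 16100 rad/s
f₀ = ω₀/(2π) = 2.562 kHz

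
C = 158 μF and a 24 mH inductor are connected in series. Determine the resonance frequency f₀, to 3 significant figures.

81.7 Hz

ω₀ = 1/√(LC) = 1/√(0.024 × 0.000158) = 513.5 rad/s
f₀ = ω₀/(2π) = 81.7 Hz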